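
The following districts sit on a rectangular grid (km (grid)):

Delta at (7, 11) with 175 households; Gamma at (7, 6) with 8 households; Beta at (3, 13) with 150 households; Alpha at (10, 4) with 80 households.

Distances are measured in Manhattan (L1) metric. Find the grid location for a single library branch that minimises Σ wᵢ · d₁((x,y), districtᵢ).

(7, 11)

Manhattan distance separates: Σwᵢ(|x−xᵢ|+|y−yᵢ|) = Σwᵢ|x−xᵢ| + Σwᵢ|y−yᵢ|, so x and y are optimised independently as 1-D weighted medians.
Total weight W = 413; half = 206.5.
x-coordinate, sorted with cumulative weight:
  x=3 (Beta, w=150) cum 150
  x=7 (Delta, w=175) cum 325  ← median
  x=7 (Gamma, w=8) cum 333
  x=10 (Alpha, w=80) cum 413
⇒ x* = 7
y-coordinate, sorted with cumulative weight:
  y=4 (Alpha, w=80) cum 80
  y=6 (Gamma, w=8) cum 88
  y=11 (Delta, w=175) cum 263  ← median
  y=13 (Beta, w=150) cum 413
⇒ y* = 11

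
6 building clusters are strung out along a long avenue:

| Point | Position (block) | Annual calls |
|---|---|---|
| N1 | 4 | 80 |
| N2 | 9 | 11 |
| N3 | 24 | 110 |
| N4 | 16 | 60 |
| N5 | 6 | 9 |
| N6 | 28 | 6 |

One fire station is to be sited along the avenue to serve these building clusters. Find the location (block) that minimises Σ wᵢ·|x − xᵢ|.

For a sum of weighted absolute distances on a line, the optimum is the weighted median (not the mean). Total weight W = 276; half-weight = 138.
Sort by position and accumulate weight:
  block 4 (N1, w=80) → cum 80
  block 6 (N5, w=9) → cum 89
  block 9 (N2, w=11) → cum 100
  block 16 (N4, w=60) → cum 160  ≥ 138 → median here
  block 24 (N3, w=110) → cum 270
  block 28 (N6, w=6) → cum 276
Optimal location: block 16.

x = 16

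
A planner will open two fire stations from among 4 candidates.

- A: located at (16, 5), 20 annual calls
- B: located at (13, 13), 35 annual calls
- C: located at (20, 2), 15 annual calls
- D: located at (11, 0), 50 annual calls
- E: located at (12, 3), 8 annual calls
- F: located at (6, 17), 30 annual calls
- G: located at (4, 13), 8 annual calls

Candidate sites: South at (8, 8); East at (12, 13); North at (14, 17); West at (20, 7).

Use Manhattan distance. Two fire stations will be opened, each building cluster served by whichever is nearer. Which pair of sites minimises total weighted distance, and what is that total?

{East, West}, total 1374

Evaluate every pair (each demand assigned to the nearer of the two):
  {East, West}: total = 1374
  {South, East}: total = 1511
  {South, West}: total = 1569
  {South, North}: total = 1599
  {North, West}: total = 1618
  {East, North}: total = 1644
Best pair: {East, West} with total 1374.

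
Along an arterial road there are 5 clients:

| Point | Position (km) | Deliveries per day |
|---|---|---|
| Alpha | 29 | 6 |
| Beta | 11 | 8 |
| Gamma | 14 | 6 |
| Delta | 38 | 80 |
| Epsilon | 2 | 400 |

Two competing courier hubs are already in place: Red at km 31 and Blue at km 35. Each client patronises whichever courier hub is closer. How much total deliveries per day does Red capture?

420

The indifferent point is the midpoint (31+35)/2 = 33; clients left of it (closer to Red at 31) go to Red, those right go to Blue.
  Epsilon at 2 (w=400) → Red
  Beta at 11 (w=8) → Red
  Gamma at 14 (w=6) → Red
  Alpha at 29 (w=6) → Red
  Delta at 38 (w=80) → Blue
Red captures 420; Blue captures 80.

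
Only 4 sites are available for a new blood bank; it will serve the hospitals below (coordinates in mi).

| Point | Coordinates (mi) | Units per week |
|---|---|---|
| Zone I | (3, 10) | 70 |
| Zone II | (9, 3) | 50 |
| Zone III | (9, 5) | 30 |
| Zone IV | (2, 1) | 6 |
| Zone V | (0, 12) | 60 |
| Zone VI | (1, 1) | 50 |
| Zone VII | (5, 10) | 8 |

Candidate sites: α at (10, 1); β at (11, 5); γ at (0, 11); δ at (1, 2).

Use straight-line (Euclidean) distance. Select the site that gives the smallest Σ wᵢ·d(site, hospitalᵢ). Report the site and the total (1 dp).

γ, total 1812.4 mi

Total weighted distance at each candidate:
  α (10, 1): total = 2505.9
  β (11, 5): total = 2304.2
  γ (0, 11): total = 1812.4
  δ (1, 2): total = 1969.7
Minimum is at γ with total 1812.4 mi.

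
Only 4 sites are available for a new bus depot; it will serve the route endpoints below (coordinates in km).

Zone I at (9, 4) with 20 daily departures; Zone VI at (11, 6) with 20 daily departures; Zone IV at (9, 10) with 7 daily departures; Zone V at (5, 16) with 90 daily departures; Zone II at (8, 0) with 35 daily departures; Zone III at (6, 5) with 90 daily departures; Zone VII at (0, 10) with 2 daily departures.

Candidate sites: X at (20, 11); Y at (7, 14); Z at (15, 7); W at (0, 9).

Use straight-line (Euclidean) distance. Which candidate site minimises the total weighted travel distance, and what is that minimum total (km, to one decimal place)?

Y, total 1991.1 km

Total weighted distance at each candidate:
  X (20, 11): total = 3947.7
  Y (7, 14): total = 1991.1
  Z (15, 7): total = 2681.2
  W (0, 9): total = 2344.0
Minimum is at Y with total 1991.1 km.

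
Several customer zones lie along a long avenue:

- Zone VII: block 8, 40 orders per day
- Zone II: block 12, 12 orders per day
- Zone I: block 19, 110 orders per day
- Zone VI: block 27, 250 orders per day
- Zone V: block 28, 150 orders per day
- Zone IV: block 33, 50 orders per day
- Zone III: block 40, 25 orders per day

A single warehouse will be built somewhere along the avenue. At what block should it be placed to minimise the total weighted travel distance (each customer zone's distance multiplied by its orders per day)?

For a sum of weighted absolute distances on a line, the optimum is the weighted median (not the mean). Total weight W = 637; half-weight = 318.5.
Sort by position and accumulate weight:
  block 8 (Zone VII, w=40) → cum 40
  block 12 (Zone II, w=12) → cum 52
  block 19 (Zone I, w=110) → cum 162
  block 27 (Zone VI, w=250) → cum 412  ≥ 318.5 → median here
  block 28 (Zone V, w=150) → cum 562
  block 33 (Zone IV, w=50) → cum 612
  block 40 (Zone III, w=25) → cum 637
Optimal location: block 27.

x = 27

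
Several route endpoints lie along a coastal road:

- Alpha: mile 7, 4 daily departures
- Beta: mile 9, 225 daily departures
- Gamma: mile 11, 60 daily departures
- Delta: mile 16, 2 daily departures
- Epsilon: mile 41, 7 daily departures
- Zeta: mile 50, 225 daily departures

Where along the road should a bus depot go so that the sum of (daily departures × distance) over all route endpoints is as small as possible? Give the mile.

x = 11

For a sum of weighted absolute distances on a line, the optimum is the weighted median (not the mean). Total weight W = 523; half-weight = 261.5.
Sort by position and accumulate weight:
  mile 7 (Alpha, w=4) → cum 4
  mile 9 (Beta, w=225) → cum 229
  mile 11 (Gamma, w=60) → cum 289  ≥ 261.5 → median here
  mile 16 (Delta, w=2) → cum 291
  mile 41 (Epsilon, w=7) → cum 298
  mile 50 (Zeta, w=225) → cum 523
Optimal location: mile 11.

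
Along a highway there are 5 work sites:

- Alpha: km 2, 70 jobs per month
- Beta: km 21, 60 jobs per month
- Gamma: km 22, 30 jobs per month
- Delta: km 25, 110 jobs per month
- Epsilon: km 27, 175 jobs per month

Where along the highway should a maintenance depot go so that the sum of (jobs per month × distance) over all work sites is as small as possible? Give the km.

For a sum of weighted absolute distances on a line, the optimum is the weighted median (not the mean). Total weight W = 445; half-weight = 222.5.
Sort by position and accumulate weight:
  km 2 (Alpha, w=70) → cum 70
  km 21 (Beta, w=60) → cum 130
  km 22 (Gamma, w=30) → cum 160
  km 25 (Delta, w=110) → cum 270  ≥ 222.5 → median here
  km 27 (Epsilon, w=175) → cum 445
Optimal location: km 25.

x = 25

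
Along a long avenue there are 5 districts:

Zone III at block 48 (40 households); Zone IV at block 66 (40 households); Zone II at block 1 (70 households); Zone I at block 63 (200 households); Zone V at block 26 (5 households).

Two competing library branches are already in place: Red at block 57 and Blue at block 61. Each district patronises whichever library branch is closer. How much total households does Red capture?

The indifferent point is the midpoint (57+61)/2 = 59; districts left of it (closer to Red at 57) go to Red, those right go to Blue.
  Zone II at 1 (w=70) → Red
  Zone V at 26 (w=5) → Red
  Zone III at 48 (w=40) → Red
  Zone I at 63 (w=200) → Blue
  Zone IV at 66 (w=40) → Blue
Red captures 115; Blue captures 240.

115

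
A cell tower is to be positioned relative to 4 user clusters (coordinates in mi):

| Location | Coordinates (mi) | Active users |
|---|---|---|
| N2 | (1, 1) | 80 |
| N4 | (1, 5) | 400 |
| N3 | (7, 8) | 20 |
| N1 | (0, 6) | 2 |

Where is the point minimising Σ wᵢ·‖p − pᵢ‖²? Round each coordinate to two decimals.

The minimiser of Σwᵢ‖p−pᵢ‖² is the weighted centroid p* = (Σwᵢpᵢ)/(Σwᵢ).
Σwᵢ = 502.
Σwᵢxᵢ = 80·1 + 400·1 + 20·7 + 2·0 = 620.
Σwᵢyᵢ = 80·1 + 400·5 + 20·8 + 2·6 = 2252.
x* = 620/502 = 1.24, y* = 2252/502 = 4.49.

(1.24, 4.49)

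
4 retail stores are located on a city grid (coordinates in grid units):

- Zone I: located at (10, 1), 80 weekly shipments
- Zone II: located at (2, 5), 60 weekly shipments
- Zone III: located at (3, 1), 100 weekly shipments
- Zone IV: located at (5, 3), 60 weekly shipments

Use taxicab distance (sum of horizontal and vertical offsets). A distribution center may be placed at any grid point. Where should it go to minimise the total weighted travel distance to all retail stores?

Manhattan distance separates: Σwᵢ(|x−xᵢ|+|y−yᵢ|) = Σwᵢ|x−xᵢ| + Σwᵢ|y−yᵢ|, so x and y are optimised independently as 1-D weighted medians.
Total weight W = 300; half = 150.
x-coordinate, sorted with cumulative weight:
  x=2 (Zone II, w=60) cum 60
  x=3 (Zone III, w=100) cum 160  ← median
  x=5 (Zone IV, w=60) cum 220
  x=10 (Zone I, w=80) cum 300
⇒ x* = 3
y-coordinate, sorted with cumulative weight:
  y=1 (Zone I, w=80) cum 80
  y=1 (Zone III, w=100) cum 180  ← median
  y=3 (Zone IV, w=60) cum 240
  y=5 (Zone II, w=60) cum 300
⇒ y* = 1

(3, 1)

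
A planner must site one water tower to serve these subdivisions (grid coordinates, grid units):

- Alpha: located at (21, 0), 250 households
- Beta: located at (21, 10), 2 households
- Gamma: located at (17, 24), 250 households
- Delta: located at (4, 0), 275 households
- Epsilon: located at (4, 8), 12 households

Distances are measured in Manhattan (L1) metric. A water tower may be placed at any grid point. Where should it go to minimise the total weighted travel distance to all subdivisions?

(17, 0)

Manhattan distance separates: Σwᵢ(|x−xᵢ|+|y−yᵢ|) = Σwᵢ|x−xᵢ| + Σwᵢ|y−yᵢ|, so x and y are optimised independently as 1-D weighted medians.
Total weight W = 789; half = 394.5.
x-coordinate, sorted with cumulative weight:
  x=4 (Delta, w=275) cum 275
  x=4 (Epsilon, w=12) cum 287
  x=17 (Gamma, w=250) cum 537  ← median
  x=21 (Alpha, w=250) cum 787
  x=21 (Beta, w=2) cum 789
⇒ x* = 17
y-coordinate, sorted with cumulative weight:
  y=0 (Alpha, w=250) cum 250
  y=0 (Delta, w=275) cum 525  ← median
  y=8 (Epsilon, w=12) cum 537
  y=10 (Beta, w=2) cum 539
  y=24 (Gamma, w=250) cum 789
⇒ y* = 0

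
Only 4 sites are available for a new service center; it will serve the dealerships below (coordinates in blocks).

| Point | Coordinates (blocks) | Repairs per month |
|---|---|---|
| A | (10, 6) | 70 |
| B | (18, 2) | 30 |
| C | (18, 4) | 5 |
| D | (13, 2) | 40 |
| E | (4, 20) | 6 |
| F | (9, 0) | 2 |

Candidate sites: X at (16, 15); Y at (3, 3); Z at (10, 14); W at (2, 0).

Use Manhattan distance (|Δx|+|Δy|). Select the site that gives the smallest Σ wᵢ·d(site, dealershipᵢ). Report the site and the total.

Total weighted distance at each candidate:
  X (16, 15): total = 2351
  Y (3, 3): total = 1826
  Z (10, 14): total = 1952
  W (2, 0): total = 2286
Minimum is at Y with total 1826 blocks.

Y, total 1826 blocks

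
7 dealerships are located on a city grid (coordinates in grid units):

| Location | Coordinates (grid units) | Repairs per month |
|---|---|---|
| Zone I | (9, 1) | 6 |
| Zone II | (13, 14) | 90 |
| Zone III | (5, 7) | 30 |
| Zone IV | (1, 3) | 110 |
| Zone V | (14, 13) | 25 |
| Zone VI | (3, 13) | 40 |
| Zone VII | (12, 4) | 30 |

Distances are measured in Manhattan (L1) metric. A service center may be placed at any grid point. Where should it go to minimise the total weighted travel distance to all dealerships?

(5, 7)

Manhattan distance separates: Σwᵢ(|x−xᵢ|+|y−yᵢ|) = Σwᵢ|x−xᵢ| + Σwᵢ|y−yᵢ|, so x and y are optimised independently as 1-D weighted medians.
Total weight W = 331; half = 165.5.
x-coordinate, sorted with cumulative weight:
  x=1 (Zone IV, w=110) cum 110
  x=3 (Zone VI, w=40) cum 150
  x=5 (Zone III, w=30) cum 180  ← median
  x=9 (Zone I, w=6) cum 186
  x=12 (Zone VII, w=30) cum 216
  x=13 (Zone II, w=90) cum 306
  x=14 (Zone V, w=25) cum 331
⇒ x* = 5
y-coordinate, sorted with cumulative weight:
  y=1 (Zone I, w=6) cum 6
  y=3 (Zone IV, w=110) cum 116
  y=4 (Zone VII, w=30) cum 146
  y=7 (Zone III, w=30) cum 176  ← median
  y=13 (Zone V, w=25) cum 201
  y=13 (Zone VI, w=40) cum 241
  y=14 (Zone II, w=90) cum 331
⇒ y* = 7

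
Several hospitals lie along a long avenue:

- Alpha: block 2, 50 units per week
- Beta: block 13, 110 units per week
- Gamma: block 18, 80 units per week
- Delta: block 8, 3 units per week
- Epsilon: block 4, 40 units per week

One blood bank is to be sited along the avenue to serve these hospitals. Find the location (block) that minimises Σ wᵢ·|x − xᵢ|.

x = 13

For a sum of weighted absolute distances on a line, the optimum is the weighted median (not the mean). Total weight W = 283; half-weight = 141.5.
Sort by position and accumulate weight:
  block 2 (Alpha, w=50) → cum 50
  block 4 (Epsilon, w=40) → cum 90
  block 8 (Delta, w=3) → cum 93
  block 13 (Beta, w=110) → cum 203  ≥ 141.5 → median here
  block 18 (Gamma, w=80) → cum 283
Optimal location: block 13.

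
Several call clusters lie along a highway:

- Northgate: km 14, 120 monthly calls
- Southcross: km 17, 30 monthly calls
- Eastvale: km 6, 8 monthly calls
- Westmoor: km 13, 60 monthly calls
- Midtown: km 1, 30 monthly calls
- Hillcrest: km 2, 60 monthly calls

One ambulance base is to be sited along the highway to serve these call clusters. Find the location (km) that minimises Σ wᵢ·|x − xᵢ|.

For a sum of weighted absolute distances on a line, the optimum is the weighted median (not the mean). Total weight W = 308; half-weight = 154.
Sort by position and accumulate weight:
  km 1 (Midtown, w=30) → cum 30
  km 2 (Hillcrest, w=60) → cum 90
  km 6 (Eastvale, w=8) → cum 98
  km 13 (Westmoor, w=60) → cum 158  ≥ 154 → median here
  km 14 (Northgate, w=120) → cum 278
  km 17 (Southcross, w=30) → cum 308
Optimal location: km 13.

x = 13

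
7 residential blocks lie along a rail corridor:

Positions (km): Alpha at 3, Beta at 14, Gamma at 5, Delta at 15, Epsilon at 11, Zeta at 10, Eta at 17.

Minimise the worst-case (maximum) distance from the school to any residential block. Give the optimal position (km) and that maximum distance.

location 10, max distance 7

The 1-center on a line is the midpoint of the two extreme points: leftmost at 3, rightmost at 17.
Optimal location = (3 + 17)/2 = 10; maximum distance = (17 − 3)/2 = 7.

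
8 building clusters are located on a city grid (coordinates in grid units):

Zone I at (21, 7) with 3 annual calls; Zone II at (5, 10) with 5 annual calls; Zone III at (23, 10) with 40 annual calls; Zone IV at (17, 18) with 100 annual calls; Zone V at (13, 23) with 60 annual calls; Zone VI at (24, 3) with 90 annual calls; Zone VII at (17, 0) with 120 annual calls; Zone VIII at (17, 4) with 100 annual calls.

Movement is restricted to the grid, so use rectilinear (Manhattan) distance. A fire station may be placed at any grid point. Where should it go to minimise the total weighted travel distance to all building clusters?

Manhattan distance separates: Σwᵢ(|x−xᵢ|+|y−yᵢ|) = Σwᵢ|x−xᵢ| + Σwᵢ|y−yᵢ|, so x and y are optimised independently as 1-D weighted medians.
Total weight W = 518; half = 259.
x-coordinate, sorted with cumulative weight:
  x=5 (Zone II, w=5) cum 5
  x=13 (Zone V, w=60) cum 65
  x=17 (Zone IV, w=100) cum 165
  x=17 (Zone VII, w=120) cum 285  ← median
  x=17 (Zone VIII, w=100) cum 385
  x=21 (Zone I, w=3) cum 388
  x=23 (Zone III, w=40) cum 428
  x=24 (Zone VI, w=90) cum 518
⇒ x* = 17
y-coordinate, sorted with cumulative weight:
  y=0 (Zone VII, w=120) cum 120
  y=3 (Zone VI, w=90) cum 210
  y=4 (Zone VIII, w=100) cum 310  ← median
  y=7 (Zone I, w=3) cum 313
  y=10 (Zone II, w=5) cum 318
  y=10 (Zone III, w=40) cum 358
  y=18 (Zone IV, w=100) cum 458
  y=23 (Zone V, w=60) cum 518
⇒ y* = 4

(17, 4)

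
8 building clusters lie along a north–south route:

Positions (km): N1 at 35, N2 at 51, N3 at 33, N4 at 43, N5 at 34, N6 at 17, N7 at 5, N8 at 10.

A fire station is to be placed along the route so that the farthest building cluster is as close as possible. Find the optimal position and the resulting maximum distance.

location 28, max distance 23

The 1-center on a line is the midpoint of the two extreme points: leftmost at 5, rightmost at 51.
Optimal location = (5 + 51)/2 = 28; maximum distance = (51 − 5)/2 = 23.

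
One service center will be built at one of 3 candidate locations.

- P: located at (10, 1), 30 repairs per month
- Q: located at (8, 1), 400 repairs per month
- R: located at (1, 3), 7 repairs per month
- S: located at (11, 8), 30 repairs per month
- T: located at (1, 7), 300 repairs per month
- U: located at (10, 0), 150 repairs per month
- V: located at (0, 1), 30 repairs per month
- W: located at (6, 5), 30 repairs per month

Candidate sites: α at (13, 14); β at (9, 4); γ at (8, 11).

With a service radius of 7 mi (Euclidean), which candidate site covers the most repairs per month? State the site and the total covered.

Coverage radius r = 7 mi; a point is covered iff (Δx)²+(Δy)² ≤ 7² = 49.
  α (13, 14): covers {S} → 30
  β (9, 4): covers {P, Q, S, U, W} → 640
  γ (8, 11): covers {S, W} → 60
Maximum coverage at β: 640 repairs per month.

β, covering 640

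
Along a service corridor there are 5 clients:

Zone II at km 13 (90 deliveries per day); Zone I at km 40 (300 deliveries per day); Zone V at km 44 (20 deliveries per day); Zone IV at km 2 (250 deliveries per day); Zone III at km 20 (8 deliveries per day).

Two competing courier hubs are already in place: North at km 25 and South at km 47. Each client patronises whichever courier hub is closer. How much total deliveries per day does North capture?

348

The indifferent point is the midpoint (25+47)/2 = 36; clients left of it (closer to North at 25) go to North, those right go to South.
  Zone IV at 2 (w=250) → North
  Zone II at 13 (w=90) → North
  Zone III at 20 (w=8) → North
  Zone I at 40 (w=300) → South
  Zone V at 44 (w=20) → South
North captures 348; South captures 320.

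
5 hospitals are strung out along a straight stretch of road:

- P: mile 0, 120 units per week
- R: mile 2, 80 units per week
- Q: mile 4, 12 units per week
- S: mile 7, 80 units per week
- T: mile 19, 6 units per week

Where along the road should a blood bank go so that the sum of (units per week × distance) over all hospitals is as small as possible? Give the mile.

x = 2

For a sum of weighted absolute distances on a line, the optimum is the weighted median (not the mean). Total weight W = 298; half-weight = 149.
Sort by position and accumulate weight:
  mile 0 (P, w=120) → cum 120
  mile 2 (R, w=80) → cum 200  ≥ 149 → median here
  mile 4 (Q, w=12) → cum 212
  mile 7 (S, w=80) → cum 292
  mile 19 (T, w=6) → cum 298
Optimal location: mile 2.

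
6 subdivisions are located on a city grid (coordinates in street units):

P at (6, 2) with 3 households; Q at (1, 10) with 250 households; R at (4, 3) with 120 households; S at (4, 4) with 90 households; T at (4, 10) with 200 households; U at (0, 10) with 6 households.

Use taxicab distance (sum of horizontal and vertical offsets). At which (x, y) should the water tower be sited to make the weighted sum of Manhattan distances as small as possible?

Manhattan distance separates: Σwᵢ(|x−xᵢ|+|y−yᵢ|) = Σwᵢ|x−xᵢ| + Σwᵢ|y−yᵢ|, so x and y are optimised independently as 1-D weighted medians.
Total weight W = 669; half = 334.5.
x-coordinate, sorted with cumulative weight:
  x=0 (U, w=6) cum 6
  x=1 (Q, w=250) cum 256
  x=4 (R, w=120) cum 376  ← median
  x=4 (S, w=90) cum 466
  x=4 (T, w=200) cum 666
  x=6 (P, w=3) cum 669
⇒ x* = 4
y-coordinate, sorted with cumulative weight:
  y=2 (P, w=3) cum 3
  y=3 (R, w=120) cum 123
  y=4 (S, w=90) cum 213
  y=10 (Q, w=250) cum 463  ← median
  y=10 (T, w=200) cum 663
  y=10 (U, w=6) cum 669
⇒ y* = 10

(4, 10)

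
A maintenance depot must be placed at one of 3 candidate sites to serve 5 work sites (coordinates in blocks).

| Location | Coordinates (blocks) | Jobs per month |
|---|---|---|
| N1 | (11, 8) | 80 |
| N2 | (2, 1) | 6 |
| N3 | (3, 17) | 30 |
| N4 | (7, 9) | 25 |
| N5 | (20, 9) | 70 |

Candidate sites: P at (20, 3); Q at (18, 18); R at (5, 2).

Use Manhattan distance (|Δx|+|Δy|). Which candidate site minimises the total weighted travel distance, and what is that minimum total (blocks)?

Total weighted distance at each candidate:
  P (20, 3): total = 3065
  Q (18, 18): total = 3308
  R (5, 2): total = 3259
Minimum is at P with total 3065 blocks.

P, total 3065 blocks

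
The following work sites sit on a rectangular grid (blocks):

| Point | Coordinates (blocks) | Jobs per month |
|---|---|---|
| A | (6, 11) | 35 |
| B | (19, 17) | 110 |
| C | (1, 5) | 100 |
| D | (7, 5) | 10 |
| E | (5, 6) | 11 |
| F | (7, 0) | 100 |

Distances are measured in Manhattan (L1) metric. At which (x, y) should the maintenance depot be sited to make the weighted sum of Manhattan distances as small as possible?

Manhattan distance separates: Σwᵢ(|x−xᵢ|+|y−yᵢ|) = Σwᵢ|x−xᵢ| + Σwᵢ|y−yᵢ|, so x and y are optimised independently as 1-D weighted medians.
Total weight W = 366; half = 183.
x-coordinate, sorted with cumulative weight:
  x=1 (C, w=100) cum 100
  x=5 (E, w=11) cum 111
  x=6 (A, w=35) cum 146
  x=7 (D, w=10) cum 156
  x=7 (F, w=100) cum 256  ← median
  x=19 (B, w=110) cum 366
⇒ x* = 7
y-coordinate, sorted with cumulative weight:
  y=0 (F, w=100) cum 100
  y=5 (C, w=100) cum 200  ← median
  y=5 (D, w=10) cum 210
  y=6 (E, w=11) cum 221
  y=11 (A, w=35) cum 256
  y=17 (B, w=110) cum 366
⇒ y* = 5

(7, 5)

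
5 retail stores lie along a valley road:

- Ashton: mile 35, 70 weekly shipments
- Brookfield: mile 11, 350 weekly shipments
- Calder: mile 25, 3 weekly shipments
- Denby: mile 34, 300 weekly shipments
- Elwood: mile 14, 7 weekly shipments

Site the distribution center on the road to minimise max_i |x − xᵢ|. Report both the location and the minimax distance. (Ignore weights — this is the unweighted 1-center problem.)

location 23, max distance 12

The 1-center on a line is the midpoint of the two extreme points: leftmost at 11, rightmost at 35.
Optimal location = (11 + 35)/2 = 23; maximum distance = (35 − 11)/2 = 12.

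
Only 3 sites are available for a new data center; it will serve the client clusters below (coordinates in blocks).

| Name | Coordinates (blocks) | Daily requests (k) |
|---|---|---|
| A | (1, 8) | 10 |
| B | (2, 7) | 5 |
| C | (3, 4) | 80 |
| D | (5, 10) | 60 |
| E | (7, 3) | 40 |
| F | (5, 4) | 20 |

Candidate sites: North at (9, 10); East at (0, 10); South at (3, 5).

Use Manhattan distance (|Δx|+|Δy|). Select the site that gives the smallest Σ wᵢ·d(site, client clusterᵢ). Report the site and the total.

Total weighted distance at each candidate:
  North (9, 10): total = 1910
  East (0, 10): total = 1855
  South (3, 5): total = 865
Minimum is at South with total 865 blocks.

South, total 865 blocks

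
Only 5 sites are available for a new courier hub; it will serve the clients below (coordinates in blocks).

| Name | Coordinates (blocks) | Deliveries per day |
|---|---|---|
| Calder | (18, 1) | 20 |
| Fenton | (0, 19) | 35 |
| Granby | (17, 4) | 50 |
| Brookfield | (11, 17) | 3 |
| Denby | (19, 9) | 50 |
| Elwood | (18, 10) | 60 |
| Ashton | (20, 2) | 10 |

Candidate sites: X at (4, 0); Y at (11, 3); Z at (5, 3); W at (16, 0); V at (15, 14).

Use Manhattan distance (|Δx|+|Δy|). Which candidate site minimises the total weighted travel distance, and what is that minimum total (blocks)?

Total weighted distance at each candidate:
  X (4, 0): total = 4847
  Y (11, 3): total = 3157
  Z (5, 3): total = 4105
  W (16, 0): total = 2981
  V (15, 14): total = 2681
Minimum is at V with total 2681 blocks.

V, total 2681 blocks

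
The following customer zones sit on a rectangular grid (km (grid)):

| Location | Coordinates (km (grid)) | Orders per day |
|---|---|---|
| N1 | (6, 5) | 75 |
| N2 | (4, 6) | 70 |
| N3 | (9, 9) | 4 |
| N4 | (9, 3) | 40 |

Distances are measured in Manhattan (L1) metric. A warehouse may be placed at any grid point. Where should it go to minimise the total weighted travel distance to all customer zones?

Manhattan distance separates: Σwᵢ(|x−xᵢ|+|y−yᵢ|) = Σwᵢ|x−xᵢ| + Σwᵢ|y−yᵢ|, so x and y are optimised independently as 1-D weighted medians.
Total weight W = 189; half = 94.5.
x-coordinate, sorted with cumulative weight:
  x=4 (N2, w=70) cum 70
  x=6 (N1, w=75) cum 145  ← median
  x=9 (N3, w=4) cum 149
  x=9 (N4, w=40) cum 189
⇒ x* = 6
y-coordinate, sorted with cumulative weight:
  y=3 (N4, w=40) cum 40
  y=5 (N1, w=75) cum 115  ← median
  y=6 (N2, w=70) cum 185
  y=9 (N3, w=4) cum 189
⇒ y* = 5

(6, 5)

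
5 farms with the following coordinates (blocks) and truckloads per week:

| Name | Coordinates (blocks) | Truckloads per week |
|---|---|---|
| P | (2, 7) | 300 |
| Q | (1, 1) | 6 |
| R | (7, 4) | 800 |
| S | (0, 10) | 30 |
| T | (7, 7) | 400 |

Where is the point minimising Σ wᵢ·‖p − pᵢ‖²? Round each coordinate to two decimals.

(5.86, 5.47)

The minimiser of Σwᵢ‖p−pᵢ‖² is the weighted centroid p* = (Σwᵢpᵢ)/(Σwᵢ).
Σwᵢ = 1536.
Σwᵢxᵢ = 300·2 + 6·1 + 800·7 + 30·0 + 400·7 = 9006.
Σwᵢyᵢ = 300·7 + 6·1 + 800·4 + 30·10 + 400·7 = 8406.
x* = 9006/1536 = 5.86, y* = 8406/1536 = 5.47.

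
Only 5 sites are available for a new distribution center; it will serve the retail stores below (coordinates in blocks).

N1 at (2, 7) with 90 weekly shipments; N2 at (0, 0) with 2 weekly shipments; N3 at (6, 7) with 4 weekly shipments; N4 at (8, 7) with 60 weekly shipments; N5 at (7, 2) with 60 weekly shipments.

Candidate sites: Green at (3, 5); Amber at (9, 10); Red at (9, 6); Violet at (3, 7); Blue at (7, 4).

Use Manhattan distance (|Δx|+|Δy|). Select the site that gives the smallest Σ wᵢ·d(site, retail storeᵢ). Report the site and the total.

Total weighted distance at each candidate:
  Green (3, 5): total = 1146
  Amber (9, 10): total = 1802
  Red (9, 6): total = 1246
  Violet (3, 7): total = 962
  Blue (7, 4): total = 1118
Minimum is at Violet with total 962 blocks.

Violet, total 962 blocks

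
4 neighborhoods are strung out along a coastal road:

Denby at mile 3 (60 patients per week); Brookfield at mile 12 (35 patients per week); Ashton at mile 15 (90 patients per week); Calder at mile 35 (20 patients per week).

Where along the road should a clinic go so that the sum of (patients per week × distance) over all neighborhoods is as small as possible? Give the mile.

x = 15

For a sum of weighted absolute distances on a line, the optimum is the weighted median (not the mean). Total weight W = 205; half-weight = 102.5.
Sort by position and accumulate weight:
  mile 3 (Denby, w=60) → cum 60
  mile 12 (Brookfield, w=35) → cum 95
  mile 15 (Ashton, w=90) → cum 185  ≥ 102.5 → median here
  mile 35 (Calder, w=20) → cum 205
Optimal location: mile 15.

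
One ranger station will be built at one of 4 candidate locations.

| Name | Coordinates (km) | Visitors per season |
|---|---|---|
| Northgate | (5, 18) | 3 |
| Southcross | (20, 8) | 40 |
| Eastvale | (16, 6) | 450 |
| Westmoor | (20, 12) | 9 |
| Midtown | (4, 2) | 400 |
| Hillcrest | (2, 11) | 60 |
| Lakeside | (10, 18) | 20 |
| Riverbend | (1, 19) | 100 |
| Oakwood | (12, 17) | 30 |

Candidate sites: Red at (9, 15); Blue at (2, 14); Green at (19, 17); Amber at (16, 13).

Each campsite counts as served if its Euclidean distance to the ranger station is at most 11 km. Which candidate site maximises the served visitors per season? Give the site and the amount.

Coverage radius r = 11 km; a point is covered iff (Δx)²+(Δy)² ≤ 11² = 121.
  Red (9, 15): covers {Northgate, Hillcrest, Lakeside, Riverbend, Oakwood} → 213
  Blue (2, 14): covers {Northgate, Hillcrest, Lakeside, Riverbend, Oakwood} → 213
  Green (19, 17): covers {Southcross, Westmoor, Lakeside, Oakwood} → 99
  Amber (16, 13): covers {Southcross, Eastvale, Westmoor, Lakeside, Oakwood} → 549
Maximum coverage at Amber: 549 visitors per season.

Amber, covering 549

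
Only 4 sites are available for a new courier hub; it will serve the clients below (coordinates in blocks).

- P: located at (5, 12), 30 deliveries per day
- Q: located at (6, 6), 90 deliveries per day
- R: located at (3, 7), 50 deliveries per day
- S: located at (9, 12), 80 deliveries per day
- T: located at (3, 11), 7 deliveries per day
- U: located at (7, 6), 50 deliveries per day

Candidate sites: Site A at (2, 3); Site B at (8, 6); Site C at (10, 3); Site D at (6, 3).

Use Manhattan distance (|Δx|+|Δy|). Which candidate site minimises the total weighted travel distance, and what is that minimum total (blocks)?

Total weighted distance at each candidate:
  Site A (2, 3): total = 2983
  Site B (8, 6): total = 1430
  Site C (10, 3): total = 2805
  Site D (6, 3): total = 2157
Minimum is at Site B with total 1430 blocks.

Site B, total 1430 blocks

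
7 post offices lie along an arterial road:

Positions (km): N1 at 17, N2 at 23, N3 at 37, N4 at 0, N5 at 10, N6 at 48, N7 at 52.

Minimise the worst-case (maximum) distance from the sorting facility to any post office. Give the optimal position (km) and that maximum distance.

location 26, max distance 26

The 1-center on a line is the midpoint of the two extreme points: leftmost at 0, rightmost at 52.
Optimal location = (0 + 52)/2 = 26; maximum distance = (52 − 0)/2 = 26.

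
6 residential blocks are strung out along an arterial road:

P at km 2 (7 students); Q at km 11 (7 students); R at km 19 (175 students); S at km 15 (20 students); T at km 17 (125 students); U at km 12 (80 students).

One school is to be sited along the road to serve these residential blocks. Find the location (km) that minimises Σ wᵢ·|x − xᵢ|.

For a sum of weighted absolute distances on a line, the optimum is the weighted median (not the mean). Total weight W = 414; half-weight = 207.
Sort by position and accumulate weight:
  km 2 (P, w=7) → cum 7
  km 11 (Q, w=7) → cum 14
  km 12 (U, w=80) → cum 94
  km 15 (S, w=20) → cum 114
  km 17 (T, w=125) → cum 239  ≥ 207 → median here
  km 19 (R, w=175) → cum 414
Optimal location: km 17.

x = 17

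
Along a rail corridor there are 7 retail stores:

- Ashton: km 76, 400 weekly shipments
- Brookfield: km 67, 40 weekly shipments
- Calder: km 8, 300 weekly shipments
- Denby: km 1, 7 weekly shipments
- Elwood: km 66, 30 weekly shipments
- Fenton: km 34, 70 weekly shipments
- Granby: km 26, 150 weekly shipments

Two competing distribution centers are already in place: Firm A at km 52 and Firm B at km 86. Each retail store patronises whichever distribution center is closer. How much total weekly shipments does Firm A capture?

597

The indifferent point is the midpoint (52+86)/2 = 69; retail stores left of it (closer to Firm A at 52) go to Firm A, those right go to Firm B.
  Denby at 1 (w=7) → Firm A
  Calder at 8 (w=300) → Firm A
  Granby at 26 (w=150) → Firm A
  Fenton at 34 (w=70) → Firm A
  Elwood at 66 (w=30) → Firm A
  Brookfield at 67 (w=40) → Firm A
  Ashton at 76 (w=400) → Firm B
Firm A captures 597; Firm B captures 400.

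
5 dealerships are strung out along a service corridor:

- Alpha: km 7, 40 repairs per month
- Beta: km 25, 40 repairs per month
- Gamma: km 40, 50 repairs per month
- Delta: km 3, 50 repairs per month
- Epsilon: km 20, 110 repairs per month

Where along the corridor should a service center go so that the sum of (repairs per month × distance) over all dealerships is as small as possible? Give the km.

For a sum of weighted absolute distances on a line, the optimum is the weighted median (not the mean). Total weight W = 290; half-weight = 145.
Sort by position and accumulate weight:
  km 3 (Delta, w=50) → cum 50
  km 7 (Alpha, w=40) → cum 90
  km 20 (Epsilon, w=110) → cum 200  ≥ 145 → median here
  km 25 (Beta, w=40) → cum 240
  km 40 (Gamma, w=50) → cum 290
Optimal location: km 20.

x = 20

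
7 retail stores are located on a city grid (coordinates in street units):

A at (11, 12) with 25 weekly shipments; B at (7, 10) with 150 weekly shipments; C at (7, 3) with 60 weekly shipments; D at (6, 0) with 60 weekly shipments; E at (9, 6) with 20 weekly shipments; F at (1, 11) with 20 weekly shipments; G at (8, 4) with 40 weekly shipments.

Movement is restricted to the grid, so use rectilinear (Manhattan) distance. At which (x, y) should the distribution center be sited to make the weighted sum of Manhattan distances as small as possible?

(7, 10)

Manhattan distance separates: Σwᵢ(|x−xᵢ|+|y−yᵢ|) = Σwᵢ|x−xᵢ| + Σwᵢ|y−yᵢ|, so x and y are optimised independently as 1-D weighted medians.
Total weight W = 375; half = 187.5.
x-coordinate, sorted with cumulative weight:
  x=1 (F, w=20) cum 20
  x=6 (D, w=60) cum 80
  x=7 (B, w=150) cum 230  ← median
  x=7 (C, w=60) cum 290
  x=8 (G, w=40) cum 330
  x=9 (E, w=20) cum 350
  x=11 (A, w=25) cum 375
⇒ x* = 7
y-coordinate, sorted with cumulative weight:
  y=0 (D, w=60) cum 60
  y=3 (C, w=60) cum 120
  y=4 (G, w=40) cum 160
  y=6 (E, w=20) cum 180
  y=10 (B, w=150) cum 330  ← median
  y=11 (F, w=20) cum 350
  y=12 (A, w=25) cum 375
⇒ y* = 10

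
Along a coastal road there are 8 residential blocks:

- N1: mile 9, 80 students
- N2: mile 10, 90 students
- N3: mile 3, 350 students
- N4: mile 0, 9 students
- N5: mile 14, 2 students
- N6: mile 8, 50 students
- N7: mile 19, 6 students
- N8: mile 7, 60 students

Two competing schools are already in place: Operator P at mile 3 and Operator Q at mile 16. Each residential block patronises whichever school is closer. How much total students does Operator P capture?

549

The indifferent point is the midpoint (3+16)/2 = 9.5; residential blocks left of it (closer to Operator P at 3) go to Operator P, those right go to Operator Q.
  N4 at 0 (w=9) → Operator P
  N3 at 3 (w=350) → Operator P
  N8 at 7 (w=60) → Operator P
  N6 at 8 (w=50) → Operator P
  N1 at 9 (w=80) → Operator P
  N2 at 10 (w=90) → Operator Q
  N5 at 14 (w=2) → Operator Q
  N7 at 19 (w=6) → Operator Q
Operator P captures 549; Operator Q captures 98.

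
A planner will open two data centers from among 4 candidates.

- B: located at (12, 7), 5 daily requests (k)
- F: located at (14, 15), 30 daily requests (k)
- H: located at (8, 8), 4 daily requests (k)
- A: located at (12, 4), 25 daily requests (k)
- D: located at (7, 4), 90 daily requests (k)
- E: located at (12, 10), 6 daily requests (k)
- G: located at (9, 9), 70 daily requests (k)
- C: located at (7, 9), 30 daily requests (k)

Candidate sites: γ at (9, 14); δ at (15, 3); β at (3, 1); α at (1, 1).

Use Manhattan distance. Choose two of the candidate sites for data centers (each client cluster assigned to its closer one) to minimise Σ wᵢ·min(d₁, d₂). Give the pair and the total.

Evaluate every pair (each demand assigned to the nearer of the two):
  {γ, δ}: total = 1755
  {γ, β}: total = 1790
  {γ, α}: total = 1995
  {δ, β}: total = 2463
  {δ, α}: total = 2703
  {β, α}: total = 3251
Best pair: {γ, δ} with total 1755.

{γ, δ}, total 1755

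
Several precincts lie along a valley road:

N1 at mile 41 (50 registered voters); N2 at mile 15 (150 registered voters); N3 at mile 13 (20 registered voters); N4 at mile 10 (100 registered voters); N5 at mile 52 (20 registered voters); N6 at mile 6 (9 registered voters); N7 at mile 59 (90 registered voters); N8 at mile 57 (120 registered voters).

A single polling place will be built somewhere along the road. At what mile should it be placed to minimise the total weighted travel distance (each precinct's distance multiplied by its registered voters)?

x = 41

For a sum of weighted absolute distances on a line, the optimum is the weighted median (not the mean). Total weight W = 559; half-weight = 279.5.
Sort by position and accumulate weight:
  mile 6 (N6, w=9) → cum 9
  mile 10 (N4, w=100) → cum 109
  mile 13 (N3, w=20) → cum 129
  mile 15 (N2, w=150) → cum 279
  mile 41 (N1, w=50) → cum 329  ≥ 279.5 → median here
  mile 52 (N5, w=20) → cum 349
  mile 57 (N8, w=120) → cum 469
  mile 59 (N7, w=90) → cum 559
Optimal location: mile 41.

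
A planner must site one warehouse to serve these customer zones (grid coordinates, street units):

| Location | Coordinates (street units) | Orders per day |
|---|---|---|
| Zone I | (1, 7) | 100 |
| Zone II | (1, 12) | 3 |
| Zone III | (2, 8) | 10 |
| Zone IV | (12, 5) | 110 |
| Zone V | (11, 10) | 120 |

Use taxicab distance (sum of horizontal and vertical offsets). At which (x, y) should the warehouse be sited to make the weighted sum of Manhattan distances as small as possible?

Manhattan distance separates: Σwᵢ(|x−xᵢ|+|y−yᵢ|) = Σwᵢ|x−xᵢ| + Σwᵢ|y−yᵢ|, so x and y are optimised independently as 1-D weighted medians.
Total weight W = 343; half = 171.5.
x-coordinate, sorted with cumulative weight:
  x=1 (Zone I, w=100) cum 100
  x=1 (Zone II, w=3) cum 103
  x=2 (Zone III, w=10) cum 113
  x=11 (Zone V, w=120) cum 233  ← median
  x=12 (Zone IV, w=110) cum 343
⇒ x* = 11
y-coordinate, sorted with cumulative weight:
  y=5 (Zone IV, w=110) cum 110
  y=7 (Zone I, w=100) cum 210  ← median
  y=8 (Zone III, w=10) cum 220
  y=10 (Zone V, w=120) cum 340
  y=12 (Zone II, w=3) cum 343
⇒ y* = 7

(11, 7)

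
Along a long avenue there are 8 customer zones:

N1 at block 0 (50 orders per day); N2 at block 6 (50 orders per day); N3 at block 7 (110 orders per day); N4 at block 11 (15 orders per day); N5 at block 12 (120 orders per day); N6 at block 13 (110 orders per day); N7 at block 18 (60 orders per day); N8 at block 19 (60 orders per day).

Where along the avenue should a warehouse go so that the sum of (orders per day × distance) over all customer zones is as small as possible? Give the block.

For a sum of weighted absolute distances on a line, the optimum is the weighted median (not the mean). Total weight W = 575; half-weight = 287.5.
Sort by position and accumulate weight:
  block 0 (N1, w=50) → cum 50
  block 6 (N2, w=50) → cum 100
  block 7 (N3, w=110) → cum 210
  block 11 (N4, w=15) → cum 225
  block 12 (N5, w=120) → cum 345  ≥ 287.5 → median here
  block 13 (N6, w=110) → cum 455
  block 18 (N7, w=60) → cum 515
  block 19 (N8, w=60) → cum 575
Optimal location: block 12.

x = 12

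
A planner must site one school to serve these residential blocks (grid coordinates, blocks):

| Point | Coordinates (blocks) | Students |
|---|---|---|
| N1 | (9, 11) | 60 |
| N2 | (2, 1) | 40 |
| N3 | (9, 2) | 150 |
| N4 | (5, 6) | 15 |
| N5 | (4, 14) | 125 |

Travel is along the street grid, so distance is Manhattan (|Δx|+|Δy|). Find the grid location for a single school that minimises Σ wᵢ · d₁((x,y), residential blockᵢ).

Manhattan distance separates: Σwᵢ(|x−xᵢ|+|y−yᵢ|) = Σwᵢ|x−xᵢ| + Σwᵢ|y−yᵢ|, so x and y are optimised independently as 1-D weighted medians.
Total weight W = 390; half = 195.
x-coordinate, sorted with cumulative weight:
  x=2 (N2, w=40) cum 40
  x=4 (N5, w=125) cum 165
  x=5 (N4, w=15) cum 180
  x=9 (N1, w=60) cum 240  ← median
  x=9 (N3, w=150) cum 390
⇒ x* = 9
y-coordinate, sorted with cumulative weight:
  y=1 (N2, w=40) cum 40
  y=2 (N3, w=150) cum 190
  y=6 (N4, w=15) cum 205  ← median
  y=11 (N1, w=60) cum 265
  y=14 (N5, w=125) cum 390
⇒ y* = 6

(9, 6)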